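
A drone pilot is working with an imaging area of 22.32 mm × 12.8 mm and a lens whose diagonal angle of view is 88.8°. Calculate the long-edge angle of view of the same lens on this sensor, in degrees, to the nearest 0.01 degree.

Sensor diagonal = √(22.32² + 12.8²) = √662.0224 ≈ 25.7298 mm.
From the diagonal AOV: f = 25.7298 / (2·tan(44.4°)) = 25.7298 / 1.95854 ≈ 13.1372 mm.
Long-edge AOV = 2·arctan(22.32 / (2 × 13.1372)) = 2·arctan(0.84950) ≈ 80.6955°.

80.70°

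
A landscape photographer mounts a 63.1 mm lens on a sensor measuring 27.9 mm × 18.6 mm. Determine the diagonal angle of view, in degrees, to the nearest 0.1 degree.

29.8°

Sensor diagonal = √(27.9² + 18.6²) = √1124.3700 ≈ 33.5316 mm.
Angle of view α = 2·arctan(d/2f) with d = 33.5316 mm and f = 63.1 mm.
d/2f = 0.26570; arctan(0.26570) ≈ 14.8798°, so α ≈ 29.7596°.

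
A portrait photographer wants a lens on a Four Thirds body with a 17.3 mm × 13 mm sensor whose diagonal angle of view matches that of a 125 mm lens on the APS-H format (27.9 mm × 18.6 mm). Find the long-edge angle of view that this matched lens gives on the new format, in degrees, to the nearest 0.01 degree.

Sensor diagonal = √(27.9² + 18.6²) = √1124.3700 ≈ 33.5316 mm.
Sensor diagonal = √(17.3² + 13²) = √468.2900 ≈ 21.6400 mm.
Equal diagonal AOV ⇒ f₂ = f₁ · 21.6400/33.5316 = 125 × 0.64536 ≈ 80.6701 mm.
Long-edge AOV on the new format = 2·arctan(17.3 / (2 × 80.6701)) = 2·arctan(0.10723) ≈ 12.2405°.

12.24°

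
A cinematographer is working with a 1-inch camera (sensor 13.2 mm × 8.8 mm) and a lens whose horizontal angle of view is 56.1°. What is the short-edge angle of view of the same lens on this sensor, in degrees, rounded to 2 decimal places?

39.11°

From the horizontal AOV: f = 13.2 / (2·tan(28.05°)) = 13.2 / 1.06566 ≈ 12.3867 mm.
Short-edge AOV = 2·arctan(8.8 / (2 × 12.3867)) = 2·arctan(0.35522) ≈ 39.1121°.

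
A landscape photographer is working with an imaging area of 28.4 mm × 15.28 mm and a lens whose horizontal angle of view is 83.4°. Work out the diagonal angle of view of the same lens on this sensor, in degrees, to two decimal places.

90.67°

From the horizontal AOV: f = 28.4 / (2·tan(41.7°)) = 28.4 / 1.78193 ≈ 15.9377 mm.
Sensor diagonal = √(28.4² + 15.28²) = √1040.0384 ≈ 32.2496 mm.
Diagonal AOV = 2·arctan(32.2496 / (2 × 15.9377)) = 2·arctan(1.01174) ≈ 90.6686°.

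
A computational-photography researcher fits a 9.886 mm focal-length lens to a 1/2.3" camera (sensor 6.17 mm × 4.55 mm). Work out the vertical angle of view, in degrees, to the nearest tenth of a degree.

Angle of view α = 2·arctan(h/2f) with h = 4.55 mm and f = 9.886 mm.
h/2f = 0.23012; arctan(0.23012) ≈ 12.9595°, so α ≈ 25.9190°.

25.9°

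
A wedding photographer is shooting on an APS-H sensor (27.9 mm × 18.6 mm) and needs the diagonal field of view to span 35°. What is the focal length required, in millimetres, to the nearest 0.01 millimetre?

53.17 mm

Sensor diagonal = √(27.9² + 18.6²) = √1124.3700 ≈ 33.5316 mm.
From α = 2·arctan(d/2f) we get f = d / (2·tan(α/2)).
With d = 33.5316 mm and α/2 = 17.5°, tan(α/2) ≈ 0.31530, so f ≈ 33.5316 / 0.63060 ≈ 53.1744 mm.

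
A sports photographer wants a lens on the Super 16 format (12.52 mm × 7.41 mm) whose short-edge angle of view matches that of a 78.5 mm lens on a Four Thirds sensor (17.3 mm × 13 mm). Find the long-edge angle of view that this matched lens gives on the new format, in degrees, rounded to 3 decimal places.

Equal short-edge AOV ⇒ f₂ = f₁ · 7.41/13 = 78.5 × 0.57000 ≈ 44.7450 mm.
Long-edge AOV on the new format = 2·arctan(12.52 / (2 × 44.7450)) = 2·arctan(0.13990) ≈ 15.9284°.

15.928°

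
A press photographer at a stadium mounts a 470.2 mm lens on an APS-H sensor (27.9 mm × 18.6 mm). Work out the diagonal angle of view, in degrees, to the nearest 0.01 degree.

4.08°

Sensor diagonal = √(27.9² + 18.6²) = √1124.3700 ≈ 33.5316 mm.
Angle of view α = 2·arctan(d/2f) with d = 33.5316 mm and f = 470.2 mm.
d/2f = 0.03566; arctan(0.03566) ≈ 2.0421°, so α ≈ 4.0842°.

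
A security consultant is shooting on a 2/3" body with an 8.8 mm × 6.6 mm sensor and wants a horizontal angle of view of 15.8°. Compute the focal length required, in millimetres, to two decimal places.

From α = 2·arctan(w/2f) we get f = w / (2·tan(α/2)).
With w = 8.8 mm and α/2 = 7.9°, tan(α/2) ≈ 0.13876, so f ≈ 8.8 / 0.27752 ≈ 31.7091 mm.

31.71 mm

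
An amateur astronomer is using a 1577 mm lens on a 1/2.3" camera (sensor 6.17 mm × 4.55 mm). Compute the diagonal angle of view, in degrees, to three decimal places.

Sensor diagonal = √(6.17² + 4.55²) = √58.7714 ≈ 7.6663 mm.
Angle of view α = 2·arctan(d/2f) with d = 7.6663 mm and f = 1577 mm.
d/2f = 0.00243; arctan(0.00243) ≈ 0.1393°, so α ≈ 0.2785°.

0.279°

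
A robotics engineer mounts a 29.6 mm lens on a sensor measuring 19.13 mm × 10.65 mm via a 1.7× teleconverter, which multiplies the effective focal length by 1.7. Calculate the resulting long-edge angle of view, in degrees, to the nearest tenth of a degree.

21.5°

Effective focal length f = 29.6 × 1.7 = 50.32 mm.
α = 2·arctan(19.13 / (2 × 50.32)) = 2·arctan(0.19008) ≈ 21.5252°.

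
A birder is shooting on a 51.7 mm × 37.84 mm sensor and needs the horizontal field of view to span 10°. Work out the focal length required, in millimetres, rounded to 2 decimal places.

295.47 mm

From α = 2·arctan(w/2f) we get f = w / (2·tan(α/2)).
With w = 51.7 mm and α/2 = 5°, tan(α/2) ≈ 0.08749, so f ≈ 51.7 / 0.17498 ≈ 295.4669 mm.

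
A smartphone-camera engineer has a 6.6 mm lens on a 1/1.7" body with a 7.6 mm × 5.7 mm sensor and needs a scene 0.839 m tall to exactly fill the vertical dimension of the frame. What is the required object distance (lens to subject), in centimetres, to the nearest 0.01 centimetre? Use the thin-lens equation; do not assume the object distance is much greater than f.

W: 0.839 m = 839 mm.
Magnification m = h/W = dᵢ/dₒ; combined with 1/f = 1/dₒ + 1/dᵢ this gives dₒ = f·(1 + W/h).
dₒ = 6.6 mm × (1 + 839/5.7) = 6.6 × 148.1930 ≈ 978.074 mm = 97.8074 cm.

97.81 cm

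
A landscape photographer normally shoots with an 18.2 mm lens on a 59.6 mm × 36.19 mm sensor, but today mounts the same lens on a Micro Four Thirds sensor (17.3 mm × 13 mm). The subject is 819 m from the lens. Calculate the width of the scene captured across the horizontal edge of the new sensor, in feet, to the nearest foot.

2554 ft

The focal length stays 18.2 mm; the relevant sensor dimension is now w = 17.3 mm. Object distance dₒ = 819 m = 819000 mm.
Thin-lens field width W = w·(dₒ − f)/f = 17.3 × (819000 − 18.2)/18.2 ≈ 778482.700 mm = 778482.700/304.8 ft = 2554.08 ft.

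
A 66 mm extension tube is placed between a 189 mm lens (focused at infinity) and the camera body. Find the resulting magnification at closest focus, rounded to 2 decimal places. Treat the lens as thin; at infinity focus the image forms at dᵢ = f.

The tube moves the image plane from f to f + e, so dᵢ = 189 + 66 = 255 mm. Focus is achieved when 1/f = 1/dₒ + 1/dᵢ, giving dₒ = 1/(1/f − 1/(f+e)).
Magnification m = dᵢ/dₒ = (f+e)·(1/f − 1/(f+e)) = e/f = 66/189 ≈ 0.3492.

0.35×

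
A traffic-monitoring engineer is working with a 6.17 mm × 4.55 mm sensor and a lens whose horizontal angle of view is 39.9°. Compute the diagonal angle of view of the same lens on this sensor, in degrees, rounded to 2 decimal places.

48.55°

From the horizontal AOV: f = 6.17 / (2·tan(19.95°)) = 6.17 / 0.72596 ≈ 8.4990 mm.
Sensor diagonal = √(6.17² + 4.55²) = √58.7714 ≈ 7.6663 mm.
Diagonal AOV = 2·arctan(7.6663 / (2 × 8.4990)) = 2·arctan(0.45101) ≈ 48.5514°.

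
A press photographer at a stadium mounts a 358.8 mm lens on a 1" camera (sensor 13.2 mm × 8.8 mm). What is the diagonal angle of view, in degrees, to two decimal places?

2.53°

Sensor diagonal = √(13.2² + 8.8²) = √251.6800 ≈ 15.8644 mm.
Angle of view α = 2·arctan(d/2f) with d = 15.8644 mm and f = 358.8 mm.
d/2f = 0.02211; arctan(0.02211) ≈ 1.2665°, so α ≈ 2.5329°.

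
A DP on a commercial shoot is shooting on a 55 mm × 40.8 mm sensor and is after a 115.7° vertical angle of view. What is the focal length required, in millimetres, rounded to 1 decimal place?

From α = 2·arctan(h/2f) we get f = h / (2·tan(α/2)).
With h = 40.8 mm and α/2 = 57.85°, tan(α/2) ≈ 1.59105, so f ≈ 40.8 / 3.18210 ≈ 12.8217 mm.

12.8 mm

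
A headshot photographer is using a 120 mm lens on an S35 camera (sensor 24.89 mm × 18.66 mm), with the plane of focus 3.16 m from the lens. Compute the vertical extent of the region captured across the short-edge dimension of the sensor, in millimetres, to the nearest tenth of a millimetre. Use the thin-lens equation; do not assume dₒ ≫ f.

472.7 mm

dₒ: 3.16 m = 3160 mm.
Similar triangles through the lens centre give W/dₒ = h/dᵢ; with 1/f = 1/dₒ + 1/dᵢ this gives W = h·(dₒ − f)/f.
W = 18.66 mm × (3160 − 120) / 120 = 18.66 × 25.3333 ≈ 472.720 mm.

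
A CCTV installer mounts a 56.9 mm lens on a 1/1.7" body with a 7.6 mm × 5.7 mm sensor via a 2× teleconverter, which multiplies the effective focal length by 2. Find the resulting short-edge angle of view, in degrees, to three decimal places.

Effective focal length f = 56.9 × 2 = 113.8 mm.
α = 2·arctan(5.7 / (2 × 113.8)) = 2·arctan(0.02504) ≈ 2.8692°.

2.869°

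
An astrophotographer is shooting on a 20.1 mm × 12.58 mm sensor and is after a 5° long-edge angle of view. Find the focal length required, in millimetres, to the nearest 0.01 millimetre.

230.18 mm

From α = 2·arctan(w/2f) we get f = w / (2·tan(α/2)).
With w = 20.1 mm and α/2 = 2.5°, tan(α/2) ≈ 0.04366, so f ≈ 20.1 / 0.08732 ≈ 230.1828 mm.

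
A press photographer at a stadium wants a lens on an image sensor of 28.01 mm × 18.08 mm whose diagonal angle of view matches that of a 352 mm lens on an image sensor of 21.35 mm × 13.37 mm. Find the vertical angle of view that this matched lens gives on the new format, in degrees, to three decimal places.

Sensor diagonal = √(21.35² + 13.37²) = √634.5794 ≈ 25.1909 mm.
Sensor diagonal = √(28.01² + 18.08²) = √1111.4465 ≈ 33.3384 mm.
Equal diagonal AOV ⇒ f₂ = f₁ · 33.3384/25.1909 = 352 × 1.32343 ≈ 465.8477 mm.
Vertical AOV on the new format = 2·arctan(18.08 / (2 × 465.8477)) = 2·arctan(0.01941) ≈ 2.2234°.

2.223°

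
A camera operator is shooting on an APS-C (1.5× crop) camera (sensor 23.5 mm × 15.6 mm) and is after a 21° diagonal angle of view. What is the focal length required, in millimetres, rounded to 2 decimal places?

76.09 mm

Sensor diagonal = √(23.5² + 15.6²) = √795.6100 ≈ 28.2066 mm.
From α = 2·arctan(d/2f) we get f = d / (2·tan(α/2)).
With d = 28.2066 mm and α/2 = 10.5°, tan(α/2) ≈ 0.18534, so f ≈ 28.2066 / 0.37068 ≈ 76.0945 mm.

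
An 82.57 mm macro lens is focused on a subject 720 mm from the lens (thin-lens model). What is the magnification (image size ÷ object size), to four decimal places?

0.1295×

Thin lens: 1/f = 1/dₒ + 1/dᵢ → 1/dᵢ = 1/82.57 − 1/720 = 0.0107220 mm⁻¹, so dᵢ ≈ 93.2658 mm.
Magnification m = dᵢ/dₒ = 93.2658/720 ≈ 0.12954.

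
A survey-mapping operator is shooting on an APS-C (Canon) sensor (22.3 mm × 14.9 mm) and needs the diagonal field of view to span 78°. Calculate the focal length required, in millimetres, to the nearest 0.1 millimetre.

Sensor diagonal = √(22.3² + 14.9²) = √719.3000 ≈ 26.8198 mm.
From α = 2·arctan(d/2f) we get f = d / (2·tan(α/2)).
With d = 26.8198 mm and α/2 = 39°, tan(α/2) ≈ 0.80978, so f ≈ 26.8198 / 1.61957 ≈ 16.5598 mm.

16.6 mm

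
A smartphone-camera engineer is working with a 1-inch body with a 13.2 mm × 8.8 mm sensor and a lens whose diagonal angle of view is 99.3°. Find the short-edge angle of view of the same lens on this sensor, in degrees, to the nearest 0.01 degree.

66.28°

Sensor diagonal = √(13.2² + 8.8²) = √251.6800 ≈ 15.8644 mm.
From the diagonal AOV: f = 15.8644 / (2·tan(49.65°)) = 15.8644 / 2.35415 ≈ 6.7389 mm.
Short-edge AOV = 2·arctan(8.8 / (2 × 6.7389)) = 2·arctan(0.65292) ≈ 66.2830°.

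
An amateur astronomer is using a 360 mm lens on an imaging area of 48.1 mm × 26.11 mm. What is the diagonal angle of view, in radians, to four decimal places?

Sensor diagonal = √(48.1² + 26.11²) = √2995.3421 ≈ 54.7297 mm.
Angle of view α = 2·arctan(d/2f) with d = 54.7297 mm and f = 360 mm.
d/2f = 0.07601; arctan(0.07601) ≈ 0.0759 rad, so α ≈ 0.1517 rad.

0.1517 rad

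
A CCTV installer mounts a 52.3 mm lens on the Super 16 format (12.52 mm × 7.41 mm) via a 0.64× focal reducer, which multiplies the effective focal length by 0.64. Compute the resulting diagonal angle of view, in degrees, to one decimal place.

Effective focal length f = 52.3 × 0.64 = 33.472 mm.
Sensor diagonal = √(12.52² + 7.41²) = √211.6585 ≈ 14.5485 mm.
α = 2·arctan(14.548 / (2 × 33.472)) = 2·arctan(0.21732) ≈ 24.5221°.

24.5°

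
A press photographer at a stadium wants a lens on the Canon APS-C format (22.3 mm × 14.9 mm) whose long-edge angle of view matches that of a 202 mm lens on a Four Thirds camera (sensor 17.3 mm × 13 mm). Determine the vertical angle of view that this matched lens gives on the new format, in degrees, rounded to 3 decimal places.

3.278°

Equal long-edge AOV ⇒ f₂ = f₁ · 22.3/17.3 = 202 × 1.28902 ≈ 260.3815 mm.
Vertical AOV on the new format = 2·arctan(14.9 / (2 × 260.3815)) = 2·arctan(0.02861) ≈ 3.2778°.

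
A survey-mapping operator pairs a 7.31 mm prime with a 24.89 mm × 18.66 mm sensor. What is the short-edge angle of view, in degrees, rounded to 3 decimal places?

103.843°

Angle of view α = 2·arctan(h/2f) with h = 18.66 mm and f = 7.31 mm.
h/2f = 1.27633; arctan(1.27633) ≈ 51.9215°, so α ≈ 103.8430°.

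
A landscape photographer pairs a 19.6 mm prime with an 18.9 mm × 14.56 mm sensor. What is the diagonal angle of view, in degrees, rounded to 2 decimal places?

Sensor diagonal = √(18.9² + 14.56²) = √569.2036 ≈ 23.8580 mm.
Angle of view α = 2·arctan(d/2f) with d = 23.8580 mm and f = 19.6 mm.
d/2f = 0.60862; arctan(0.60862) ≈ 31.3256°, so α ≈ 62.6512°.

62.65°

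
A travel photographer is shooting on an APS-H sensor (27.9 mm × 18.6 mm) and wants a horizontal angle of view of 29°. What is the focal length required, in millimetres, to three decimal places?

53.941 mm

From α = 2·arctan(w/2f) we get f = w / (2·tan(α/2)).
With w = 27.9 mm and α/2 = 14.5°, tan(α/2) ≈ 0.25862, so f ≈ 27.9 / 0.51724 ≈ 53.9406 mm.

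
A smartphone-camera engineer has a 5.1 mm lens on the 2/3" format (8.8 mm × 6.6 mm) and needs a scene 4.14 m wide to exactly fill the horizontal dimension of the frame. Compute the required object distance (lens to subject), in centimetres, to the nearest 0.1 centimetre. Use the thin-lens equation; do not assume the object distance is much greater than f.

W: 4.14 m = 4140 mm.
Magnification m = w/W = dᵢ/dₒ; combined with 1/f = 1/dₒ + 1/dᵢ this gives dₒ = f·(1 + W/w).
dₒ = 5.1 mm × (1 + 4140/8.8) = 5.1 × 471.4545 ≈ 2404.418 mm = 240.442 cm.

240.4 cm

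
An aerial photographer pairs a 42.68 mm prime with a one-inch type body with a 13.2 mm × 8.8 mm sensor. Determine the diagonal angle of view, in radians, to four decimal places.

0.3675 rad

Sensor diagonal = √(13.2² + 8.8²) = √251.6800 ≈ 15.8644 mm.
Angle of view α = 2·arctan(d/2f) with d = 15.8644 mm and f = 42.68 mm.
d/2f = 0.18585; arctan(0.18585) ≈ 0.1838 rad, so α ≈ 0.3675 rad.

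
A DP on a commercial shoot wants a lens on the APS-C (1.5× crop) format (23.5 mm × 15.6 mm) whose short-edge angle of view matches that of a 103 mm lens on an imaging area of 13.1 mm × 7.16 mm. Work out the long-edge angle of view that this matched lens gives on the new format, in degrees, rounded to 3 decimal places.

Equal short-edge AOV ⇒ f₂ = f₁ · 15.6/7.16 = 103 × 2.17877 ≈ 224.4134 mm.
Long-edge AOV on the new format = 2·arctan(23.5 / (2 × 224.4134)) = 2·arctan(0.05236) ≈ 5.9944°.

5.994°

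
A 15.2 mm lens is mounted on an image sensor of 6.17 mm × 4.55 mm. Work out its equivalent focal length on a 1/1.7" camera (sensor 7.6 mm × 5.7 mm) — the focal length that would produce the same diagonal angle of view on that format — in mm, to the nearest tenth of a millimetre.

Sensor diagonal = √(6.17² + 4.55²) = √58.7714 ≈ 7.6663 mm.
Sensor diagonal = √(7.6² + 5.7²) = √90.2500 ≈ 9.5000 mm.
Equal angle of view means equal diagonal/f ratio, so f₂ = f₁ · (diagonal₂/diagonal₁) = 15.2 × 9.5000/7.6663.
f₂ = 15.2 × 1.23920 ≈ 18.836 mm.

18.8 mm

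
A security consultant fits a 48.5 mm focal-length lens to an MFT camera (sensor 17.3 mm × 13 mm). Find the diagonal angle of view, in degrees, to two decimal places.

25.15°

Sensor diagonal = √(17.3² + 13²) = √468.2900 ≈ 21.6400 mm.
Angle of view α = 2·arctan(d/2f) with d = 21.6400 mm and f = 48.5 mm.
d/2f = 0.22309; arctan(0.22309) ≈ 12.5763°, so α ≈ 25.1527°.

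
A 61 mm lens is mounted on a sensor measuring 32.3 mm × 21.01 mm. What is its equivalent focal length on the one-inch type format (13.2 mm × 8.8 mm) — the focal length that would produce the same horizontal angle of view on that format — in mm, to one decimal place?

24.9 mm

Equal angle of view means equal width/f ratio, so f₂ = f₁ · (width₂/width₁) = 61 × 13.2/32.3.
f₂ = 61 × 0.40867 ≈ 24.929 mm.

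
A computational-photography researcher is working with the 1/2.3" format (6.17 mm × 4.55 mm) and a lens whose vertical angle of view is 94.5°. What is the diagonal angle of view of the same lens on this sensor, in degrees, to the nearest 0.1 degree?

From the vertical AOV: f = 4.55 / (2·tan(47.25°)) = 4.55 / 2.16359 ≈ 2.1030 mm.
Sensor diagonal = √(6.17² + 4.55²) = √58.7714 ≈ 7.6663 mm.
Diagonal AOV = 2·arctan(7.6663 / (2 × 2.1030)) = 2·arctan(1.82270) ≈ 122.4985°.

122.5°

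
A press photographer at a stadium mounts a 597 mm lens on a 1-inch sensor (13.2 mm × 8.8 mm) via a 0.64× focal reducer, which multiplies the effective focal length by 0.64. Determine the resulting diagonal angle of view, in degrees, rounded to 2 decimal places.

Effective focal length f = 597 × 0.64 = 382.08 mm.
Sensor diagonal = √(13.2² + 8.8²) = √251.6800 ≈ 15.8644 mm.
α = 2·arctan(15.864 / (2 × 382.08)) = 2·arctan(0.02076) ≈ 2.3786°.

2.38°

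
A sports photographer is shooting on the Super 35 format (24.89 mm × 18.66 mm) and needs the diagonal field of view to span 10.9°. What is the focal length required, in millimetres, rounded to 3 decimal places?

Sensor diagonal = √(24.89² + 18.66²) = √967.7077 ≈ 31.1080 mm.
From α = 2·arctan(d/2f) we get f = d / (2·tan(α/2)).
With d = 31.1080 mm and α/2 = 5.45°, tan(α/2) ≈ 0.09541, so f ≈ 31.1080 / 0.19082 ≈ 163.0255 mm.

163.026 mm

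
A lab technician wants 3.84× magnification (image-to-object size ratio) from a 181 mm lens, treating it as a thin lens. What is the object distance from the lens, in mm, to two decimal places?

With m = dᵢ/dₒ and 1/f = 1/dₒ + 1/dᵢ, substituting dᵢ = m·dₒ gives 1/f = (1 + 1/m)/dₒ, hence dₒ = f·(1 + 1/m).
dₒ = 181 × (1 + 1/3.84) = 181 × 1.26042 ≈ 228.135 mm.

228.14 mm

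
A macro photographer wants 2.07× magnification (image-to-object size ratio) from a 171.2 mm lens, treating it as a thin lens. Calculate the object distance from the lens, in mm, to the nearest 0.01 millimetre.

253.91 mm

With m = dᵢ/dₒ and 1/f = 1/dₒ + 1/dᵢ, substituting dᵢ = m·dₒ gives 1/f = (1 + 1/m)/dₒ, hence dₒ = f·(1 + 1/m).
dₒ = 171.2 × (1 + 1/2.07) = 171.2 × 1.48309 ≈ 253.905 mm.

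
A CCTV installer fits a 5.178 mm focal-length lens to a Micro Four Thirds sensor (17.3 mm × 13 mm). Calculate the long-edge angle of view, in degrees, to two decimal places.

Angle of view α = 2·arctan(w/2f) with w = 17.3 mm and f = 5.178 mm.
w/2f = 1.67053; arctan(1.67053) ≈ 59.0947°, so α ≈ 118.1894°.

118.19°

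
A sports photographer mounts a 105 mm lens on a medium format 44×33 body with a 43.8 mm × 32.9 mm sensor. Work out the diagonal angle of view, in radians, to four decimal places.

Sensor diagonal = √(43.8² + 32.9²) = √3000.8500 ≈ 54.7800 mm.
Angle of view α = 2·arctan(d/2f) with d = 54.7800 mm and f = 105 mm.
d/2f = 0.26086; arctan(0.26086) ≈ 0.2552 rad, so α ≈ 0.5103 rad.

0.5103 rad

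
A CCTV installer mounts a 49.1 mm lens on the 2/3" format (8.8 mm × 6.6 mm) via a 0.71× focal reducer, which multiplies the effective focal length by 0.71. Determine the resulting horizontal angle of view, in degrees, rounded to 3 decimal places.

Effective focal length f = 49.1 × 0.71 = 34.861 mm.
α = 2·arctan(8.8 / (2 × 34.861)) = 2·arctan(0.12622) ≈ 14.3872°.

14.387°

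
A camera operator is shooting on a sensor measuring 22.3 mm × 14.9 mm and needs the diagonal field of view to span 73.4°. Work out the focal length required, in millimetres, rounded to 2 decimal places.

17.99 mm

Sensor diagonal = √(22.3² + 14.9²) = √719.3000 ≈ 26.8198 mm.
From α = 2·arctan(d/2f) we get f = d / (2·tan(α/2)).
With d = 26.8198 mm and α/2 = 36.7°, tan(α/2) ≈ 0.74538, so f ≈ 26.8198 / 1.49075 ≈ 17.9907 mm.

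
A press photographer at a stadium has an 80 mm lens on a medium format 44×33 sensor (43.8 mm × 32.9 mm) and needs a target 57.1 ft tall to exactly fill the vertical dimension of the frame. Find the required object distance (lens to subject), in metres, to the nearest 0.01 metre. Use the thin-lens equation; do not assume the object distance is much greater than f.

42.40 m

W: 57.1 ft × 304.8 mm/ft = 17404.08 mm.
Magnification m = h/W = dᵢ/dₒ; combined with 1/f = 1/dₒ + 1/dᵢ this gives dₒ = f·(1 + W/h).
dₒ = 80 mm × (1 + 17404.1/32.9) = 80 × 529.9994 ≈ 42399.950 mm = 42.4 m.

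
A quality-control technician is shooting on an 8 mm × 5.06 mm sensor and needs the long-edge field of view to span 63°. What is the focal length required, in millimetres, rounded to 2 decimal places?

From α = 2·arctan(w/2f) we get f = w / (2·tan(α/2)).
With w = 8 mm and α/2 = 31.5°, tan(α/2) ≈ 0.61280, so f ≈ 8 / 1.22560 ≈ 6.5274 mm.

6.53 mm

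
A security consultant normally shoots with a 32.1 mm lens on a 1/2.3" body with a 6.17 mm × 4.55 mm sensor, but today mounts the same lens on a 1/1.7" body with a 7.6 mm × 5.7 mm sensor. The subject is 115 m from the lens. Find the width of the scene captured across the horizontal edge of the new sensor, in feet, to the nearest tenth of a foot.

The focal length stays 32.1 mm; the relevant sensor dimension is now w = 7.6 mm. Object distance dₒ = 115 m = 115000 mm.
Thin-lens field width W = w·(dₒ − f)/f = 7.6 × (115000 − 32.1)/32.1 ≈ 27219.814 mm = 27219.814/304.8 ft = 89.3039 ft.

89.3 ft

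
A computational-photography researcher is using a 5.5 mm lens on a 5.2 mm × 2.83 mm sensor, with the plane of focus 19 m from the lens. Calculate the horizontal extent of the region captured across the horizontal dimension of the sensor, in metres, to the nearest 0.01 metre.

17.96 m

dₒ: 19 m = 19000 mm.
Similar triangles through the lens centre give W/dₒ = w/dᵢ; with 1/f = 1/dₒ + 1/dᵢ this gives W = w·(dₒ − f)/f.
W = 5.2 mm × (19000 − 5.5) / 5.5 = 5.2 × 3453.5455 ≈ 17958.436 mm = 17.9584 m.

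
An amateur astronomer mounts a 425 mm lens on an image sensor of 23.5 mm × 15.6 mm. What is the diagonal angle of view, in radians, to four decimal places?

0.0663 rad

Sensor diagonal = √(23.5² + 15.6²) = √795.6100 ≈ 28.2066 mm.
Angle of view α = 2·arctan(d/2f) with d = 28.2066 mm and f = 425 mm.
d/2f = 0.03318; arctan(0.03318) ≈ 0.0332 rad, so α ≈ 0.0663 rad.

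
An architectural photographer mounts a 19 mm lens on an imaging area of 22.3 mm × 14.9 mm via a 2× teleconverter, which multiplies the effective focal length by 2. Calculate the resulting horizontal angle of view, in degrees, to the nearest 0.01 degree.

32.71°

Effective focal length f = 19 × 2 = 38 mm.
α = 2·arctan(22.3 / (2 × 38)) = 2·arctan(0.29342) ≈ 32.7056°.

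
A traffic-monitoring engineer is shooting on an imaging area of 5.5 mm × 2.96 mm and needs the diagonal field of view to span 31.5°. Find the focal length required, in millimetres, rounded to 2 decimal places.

Sensor diagonal = √(5.5² + 2.96²) = √39.0116 ≈ 6.2459 mm.
From α = 2·arctan(d/2f) we get f = d / (2·tan(α/2)).
With d = 6.2459 mm and α/2 = 15.75°, tan(α/2) ≈ 0.28203, so f ≈ 6.2459 / 0.56406 ≈ 11.0732 mm.

11.07 mm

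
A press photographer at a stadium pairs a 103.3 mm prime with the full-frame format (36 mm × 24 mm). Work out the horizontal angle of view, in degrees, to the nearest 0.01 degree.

Angle of view α = 2·arctan(w/2f) with w = 36 mm and f = 103.3 mm.
w/2f = 0.17425; arctan(0.17425) ≈ 9.8845°, so α ≈ 19.7691°.

19.77°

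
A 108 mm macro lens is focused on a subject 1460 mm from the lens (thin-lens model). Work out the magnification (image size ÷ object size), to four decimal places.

0.0799×

Thin lens: 1/f = 1/dₒ + 1/dᵢ → 1/dᵢ = 1/108 − 1/1460 = 0.0085743 mm⁻¹, so dᵢ ≈ 116.6272 mm.
Magnification m = dᵢ/dₒ = 116.6272/1460 ≈ 0.07988.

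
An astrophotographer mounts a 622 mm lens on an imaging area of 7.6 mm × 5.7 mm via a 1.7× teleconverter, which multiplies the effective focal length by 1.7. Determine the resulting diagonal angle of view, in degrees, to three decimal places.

Effective focal length f = 622 × 1.7 = 1057.4 mm.
Sensor diagonal = √(7.6² + 5.7²) = √90.2500 ≈ 9.5000 mm.
α = 2·arctan(9.500 / (2 × 1057.4)) = 2·arctan(0.00449) ≈ 0.5148°.

0.515°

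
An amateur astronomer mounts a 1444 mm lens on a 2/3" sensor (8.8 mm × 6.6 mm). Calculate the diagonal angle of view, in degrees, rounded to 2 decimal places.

0.44°

Sensor diagonal = √(8.8² + 6.6²) = √121.0000 ≈ 11.0000 mm.
Angle of view α = 2·arctan(d/2f) with d = 11.0000 mm and f = 1444 mm.
d/2f = 0.00381; arctan(0.00381) ≈ 0.2182°, so α ≈ 0.4365°.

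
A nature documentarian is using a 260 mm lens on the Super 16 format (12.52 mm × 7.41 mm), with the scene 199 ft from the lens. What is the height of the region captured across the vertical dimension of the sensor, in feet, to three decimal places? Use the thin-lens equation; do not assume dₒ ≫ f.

5.647 ft

dₒ: 199 ft × 304.8 mm/ft = 60655.20 mm.
Similar triangles through the lens centre give W/dₒ = h/dᵢ; with 1/f = 1/dₒ + 1/dᵢ this gives W = h·(dₒ − f)/f.
W = 7.41 mm × (60655.2 − 260) / 260 = 7.41 × 232.2892 ≈ 1721.263 mm = 1721.263/304.8 ft = 5.64719 ft.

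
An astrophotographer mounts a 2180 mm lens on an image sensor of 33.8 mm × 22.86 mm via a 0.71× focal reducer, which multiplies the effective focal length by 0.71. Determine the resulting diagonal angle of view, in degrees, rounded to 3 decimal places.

1.510°

Effective focal length f = 2180 × 0.71 = 1547.8 mm.
Sensor diagonal = √(33.8² + 22.86²) = √1665.0196 ≈ 40.8047 mm.
α = 2·arctan(40.805 / (2 × 1547.8)) = 2·arctan(0.01318) ≈ 1.5104°.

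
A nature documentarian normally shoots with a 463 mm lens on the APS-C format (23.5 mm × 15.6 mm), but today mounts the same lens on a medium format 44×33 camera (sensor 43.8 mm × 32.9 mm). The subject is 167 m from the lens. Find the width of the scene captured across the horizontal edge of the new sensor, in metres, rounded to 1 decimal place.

The focal length stays 463 mm; the relevant sensor dimension is now w = 43.8 mm. Object distance dₒ = 167 m = 167000 mm.
Thin-lens field width W = w·(dₒ − f)/f = 43.8 × (167000 − 463)/463 ≈ 15754.472 mm = 15.7545 m.

15.8 m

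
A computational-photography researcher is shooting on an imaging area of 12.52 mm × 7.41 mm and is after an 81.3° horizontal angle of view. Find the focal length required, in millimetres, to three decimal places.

From α = 2·arctan(w/2f) we get f = w / (2·tan(α/2)).
With w = 12.52 mm and α/2 = 40.65°, tan(α/2) ≈ 0.85862, so f ≈ 12.52 / 1.71724 ≈ 7.2908 mm.

7.291 mm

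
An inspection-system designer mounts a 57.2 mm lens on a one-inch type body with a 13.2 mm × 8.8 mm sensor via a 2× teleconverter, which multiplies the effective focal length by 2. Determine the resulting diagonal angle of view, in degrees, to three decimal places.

7.933°

Effective focal length f = 57.2 × 2 = 114.4 mm.
Sensor diagonal = √(13.2² + 8.8²) = √251.6800 ≈ 15.8644 mm.
α = 2·arctan(15.864 / (2 × 114.4)) = 2·arctan(0.06934) ≈ 7.9328°.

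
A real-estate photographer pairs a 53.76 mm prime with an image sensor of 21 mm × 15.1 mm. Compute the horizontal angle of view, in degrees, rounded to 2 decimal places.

22.10°

Angle of view α = 2·arctan(w/2f) with w = 21 mm and f = 53.76 mm.
w/2f = 0.19531; arctan(0.19531) ≈ 11.0515°, so α ≈ 22.1029°.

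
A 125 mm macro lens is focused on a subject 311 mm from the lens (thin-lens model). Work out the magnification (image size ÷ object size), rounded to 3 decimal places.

Thin lens: 1/f = 1/dₒ + 1/dᵢ → 1/dᵢ = 1/125 − 1/311 = 0.0047846 mm⁻¹, so dᵢ ≈ 209.0054 mm.
Magnification m = dᵢ/dₒ = 209.0054/311 ≈ 0.67204.

0.672×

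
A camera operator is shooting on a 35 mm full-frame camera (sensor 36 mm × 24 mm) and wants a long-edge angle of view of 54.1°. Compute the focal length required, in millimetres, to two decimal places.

From α = 2·arctan(w/2f) we get f = w / (2·tan(α/2)).
With w = 36 mm and α/2 = 27.05°, tan(α/2) ≈ 0.51063, so f ≈ 36 / 1.02125 ≈ 35.2509 mm.

35.25 mm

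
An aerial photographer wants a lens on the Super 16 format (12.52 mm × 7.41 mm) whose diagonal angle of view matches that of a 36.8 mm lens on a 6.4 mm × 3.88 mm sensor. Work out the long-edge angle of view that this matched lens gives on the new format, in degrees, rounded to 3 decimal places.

Sensor diagonal = √(6.4² + 3.88²) = √56.0144 ≈ 7.4843 mm.
Sensor diagonal = √(12.52² + 7.41²) = √211.6585 ≈ 14.5485 mm.
Equal diagonal AOV ⇒ f₂ = f₁ · 14.5485/7.4843 = 36.8 × 1.94387 ≈ 71.5345 mm.
Long-edge AOV on the new format = 2·arctan(12.52 / (2 × 71.5345)) = 2·arctan(0.08751) ≈ 10.0024°.

10.002°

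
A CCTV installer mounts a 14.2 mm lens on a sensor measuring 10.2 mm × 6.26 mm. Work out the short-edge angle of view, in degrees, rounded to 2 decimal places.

Angle of view α = 2·arctan(h/2f) with h = 6.26 mm and f = 14.2 mm.
h/2f = 0.22042; arctan(0.22042) ≈ 12.4305°, so α ≈ 24.8610°.

24.86°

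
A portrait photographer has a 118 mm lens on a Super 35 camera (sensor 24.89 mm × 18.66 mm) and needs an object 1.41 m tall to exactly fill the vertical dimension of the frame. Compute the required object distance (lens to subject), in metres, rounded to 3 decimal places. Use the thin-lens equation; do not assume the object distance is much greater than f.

W: 1.41 m = 1410 mm.
Magnification m = h/W = dᵢ/dₒ; combined with 1/f = 1/dₒ + 1/dᵢ this gives dₒ = f·(1 + W/h).
dₒ = 118 mm × (1 + 1410/18.66) = 118 × 76.5627 ≈ 9034.399 mm = 9.0344 m.

9.034 m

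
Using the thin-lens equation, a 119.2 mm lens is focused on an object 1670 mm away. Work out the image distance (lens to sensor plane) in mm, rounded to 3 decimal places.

1/dᵢ = 1/f − 1/dₒ = 1/119.2 − 1/1670 = 0.0077905 mm⁻¹.
dᵢ = 1/0.0077905 ≈ 128.3621 mm.

128.362 mm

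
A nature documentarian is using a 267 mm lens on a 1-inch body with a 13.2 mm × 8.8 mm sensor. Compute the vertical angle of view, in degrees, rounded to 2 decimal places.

Angle of view α = 2·arctan(h/2f) with h = 8.8 mm and f = 267 mm.
h/2f = 0.01648; arctan(0.01648) ≈ 0.9441°, so α ≈ 1.8882°.

1.89°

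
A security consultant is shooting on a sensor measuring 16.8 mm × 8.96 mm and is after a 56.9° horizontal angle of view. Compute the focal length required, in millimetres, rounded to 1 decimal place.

15.5 mm

From α = 2·arctan(w/2f) we get f = w / (2·tan(α/2)).
With w = 16.8 mm and α/2 = 28.45°, tan(α/2) ≈ 0.54183, so f ≈ 16.8 / 1.08365 ≈ 15.5031 mm.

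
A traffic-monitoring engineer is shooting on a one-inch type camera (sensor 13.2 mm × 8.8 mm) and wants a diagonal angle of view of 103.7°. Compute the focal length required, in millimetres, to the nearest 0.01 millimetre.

6.23 mm

Sensor diagonal = √(13.2² + 8.8²) = √251.6800 ≈ 15.8644 mm.
From α = 2·arctan(d/2f) we get f = d / (2·tan(α/2)).
With d = 15.8644 mm and α/2 = 51.85°, tan(α/2) ≈ 1.27306, so f ≈ 15.8644 / 2.54612 ≈ 6.2308 mm.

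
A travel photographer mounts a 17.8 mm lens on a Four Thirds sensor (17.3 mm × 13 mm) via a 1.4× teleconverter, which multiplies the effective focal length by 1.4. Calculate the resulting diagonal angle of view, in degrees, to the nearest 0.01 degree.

Effective focal length f = 17.8 × 1.4 = 24.92 mm.
Sensor diagonal = √(17.3² + 13²) = √468.2900 ≈ 21.6400 mm.
α = 2·arctan(21.640 / (2 × 24.92)) = 2·arctan(0.43419) ≈ 46.9400°.

46.94°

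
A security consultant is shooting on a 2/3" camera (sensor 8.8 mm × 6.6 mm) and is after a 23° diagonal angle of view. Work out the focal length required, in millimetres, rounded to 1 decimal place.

27.0 mm

Sensor diagonal = √(8.8² + 6.6²) = √121.0000 ≈ 11.0000 mm.
From α = 2·arctan(d/2f) we get f = d / (2·tan(α/2)).
With d = 11.0000 mm and α/2 = 11.5°, tan(α/2) ≈ 0.20345, so f ≈ 11.0000 / 0.40690 ≈ 27.0334 mm.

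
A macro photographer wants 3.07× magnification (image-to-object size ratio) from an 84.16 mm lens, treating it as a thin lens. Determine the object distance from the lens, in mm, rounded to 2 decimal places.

With m = dᵢ/dₒ and 1/f = 1/dₒ + 1/dᵢ, substituting dᵢ = m·dₒ gives 1/f = (1 + 1/m)/dₒ, hence dₒ = f·(1 + 1/m).
dₒ = 84.16 × (1 + 1/3.07) = 84.16 × 1.32573 ≈ 111.574 mm.

111.57 mm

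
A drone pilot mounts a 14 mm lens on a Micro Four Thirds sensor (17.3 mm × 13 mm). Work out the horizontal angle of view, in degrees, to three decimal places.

63.420°

Angle of view α = 2·arctan(w/2f) with w = 17.3 mm and f = 14 mm.
w/2f = 0.61786; arctan(0.61786) ≈ 31.7101°, so α ≈ 63.4203°.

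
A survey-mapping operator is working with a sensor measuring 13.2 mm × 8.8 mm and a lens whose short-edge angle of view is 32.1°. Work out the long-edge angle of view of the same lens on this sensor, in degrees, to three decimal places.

46.684°

From the short-edge AOV: f = 8.8 / (2·tan(16.05°)) = 8.8 / 0.57538 ≈ 15.2942 mm.
Long-edge AOV = 2·arctan(13.2 / (2 × 15.2942)) = 2·arctan(0.43154) ≈ 46.6838°.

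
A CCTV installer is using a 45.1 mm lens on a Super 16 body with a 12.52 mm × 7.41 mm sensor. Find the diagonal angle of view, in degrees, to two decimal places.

18.32°

Sensor diagonal = √(12.52² + 7.41²) = √211.6585 ≈ 14.5485 mm.
Angle of view α = 2·arctan(d/2f) with d = 14.5485 mm and f = 45.1 mm.
d/2f = 0.16129; arctan(0.16129) ≈ 9.1624°, so α ≈ 18.3248°.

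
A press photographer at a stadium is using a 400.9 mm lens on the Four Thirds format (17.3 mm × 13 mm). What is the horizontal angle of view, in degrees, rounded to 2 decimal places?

2.47°

Angle of view α = 2·arctan(w/2f) with w = 17.3 mm and f = 400.9 mm.
w/2f = 0.02158; arctan(0.02158) ≈ 1.2360°, so α ≈ 2.4721°.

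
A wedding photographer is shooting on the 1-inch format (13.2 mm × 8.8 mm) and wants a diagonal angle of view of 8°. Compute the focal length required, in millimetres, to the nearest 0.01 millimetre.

113.44 mm

Sensor diagonal = √(13.2² + 8.8²) = √251.6800 ≈ 15.8644 mm.
From α = 2·arctan(d/2f) we get f = d / (2·tan(α/2)).
With d = 15.8644 mm and α/2 = 4°, tan(α/2) ≈ 0.06993, so f ≈ 15.8644 / 0.13985 ≈ 113.4359 mm.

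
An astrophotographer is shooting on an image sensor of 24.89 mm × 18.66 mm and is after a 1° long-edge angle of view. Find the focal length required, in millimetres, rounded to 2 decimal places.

1426.06 mm

From α = 2·arctan(w/2f) we get f = w / (2·tan(α/2)).
With w = 24.89 mm and α/2 = 0.5°, tan(α/2) ≈ 0.00873, so f ≈ 24.89 / 0.01745 ≈ 1426.0558 mm.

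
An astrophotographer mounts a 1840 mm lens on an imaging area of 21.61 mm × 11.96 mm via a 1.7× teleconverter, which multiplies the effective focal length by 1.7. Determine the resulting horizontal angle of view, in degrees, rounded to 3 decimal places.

0.396°

Effective focal length f = 1840 × 1.7 = 3128 mm.
α = 2·arctan(21.61 / (2 × 3128)) = 2·arctan(0.00345) ≈ 0.3958°.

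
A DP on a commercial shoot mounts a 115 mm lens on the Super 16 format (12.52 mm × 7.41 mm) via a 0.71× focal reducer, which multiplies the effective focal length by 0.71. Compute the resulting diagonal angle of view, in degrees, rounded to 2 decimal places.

Effective focal length f = 115 × 0.71 = 81.65 mm.
Sensor diagonal = √(12.52² + 7.41²) = √211.6585 ≈ 14.5485 mm.
α = 2·arctan(14.548 / (2 × 81.65)) = 2·arctan(0.08909) ≈ 10.1821°.

10.18°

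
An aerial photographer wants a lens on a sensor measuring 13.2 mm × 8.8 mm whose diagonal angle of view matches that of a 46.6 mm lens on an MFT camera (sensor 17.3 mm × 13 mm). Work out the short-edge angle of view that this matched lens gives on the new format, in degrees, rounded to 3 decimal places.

Sensor diagonal = √(17.3² + 13²) = √468.2900 ≈ 21.6400 mm.
Sensor diagonal = √(13.2² + 8.8²) = √251.6800 ≈ 15.8644 mm.
Equal diagonal AOV ⇒ f₂ = f₁ · 15.8644/21.6400 = 46.6 × 0.73311 ≈ 34.1628 mm.
Short-edge AOV on the new format = 2·arctan(8.8 / (2 × 34.1628)) = 2·arctan(0.12880) ≈ 14.6780°.

14.678°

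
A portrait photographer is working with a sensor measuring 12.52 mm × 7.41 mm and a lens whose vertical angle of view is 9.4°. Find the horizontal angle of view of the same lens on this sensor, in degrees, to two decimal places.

From the vertical AOV: f = 7.41 / (2·tan(4.7°)) = 7.41 / 0.16443 ≈ 45.0648 mm.
Horizontal AOV = 2·arctan(12.52 / (2 × 45.0648)) = 2·arctan(0.13891) ≈ 15.8168°.

15.82°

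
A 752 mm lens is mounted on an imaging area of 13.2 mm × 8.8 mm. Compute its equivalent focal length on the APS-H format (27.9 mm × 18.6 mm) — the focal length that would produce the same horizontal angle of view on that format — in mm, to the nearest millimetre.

1589 mm

Equal angle of view means equal width/f ratio, so f₂ = f₁ · (width₂/width₁) = 752 × 27.9/13.2.
f₂ = 752 × 2.11364 ≈ 1589.455 mm.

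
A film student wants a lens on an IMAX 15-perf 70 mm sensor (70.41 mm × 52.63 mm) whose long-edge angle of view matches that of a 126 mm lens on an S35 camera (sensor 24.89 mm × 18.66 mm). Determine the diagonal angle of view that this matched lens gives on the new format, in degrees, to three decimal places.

14.060°

Equal long-edge AOV ⇒ f₂ = f₁ · 70.41/24.89 = 126 × 2.82885 ≈ 356.4347 mm.
Sensor diagonal = √(70.41² + 52.63²) = √7727.4850 ≈ 87.9061 mm.
Diagonal AOV on the new format = 2·arctan(87.9061 / (2 × 356.4347)) = 2·arctan(0.12331) ≈ 14.0597°.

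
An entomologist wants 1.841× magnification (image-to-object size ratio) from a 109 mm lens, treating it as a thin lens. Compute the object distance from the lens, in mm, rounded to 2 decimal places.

With m = dᵢ/dₒ and 1/f = 1/dₒ + 1/dᵢ, substituting dᵢ = m·dₒ gives 1/f = (1 + 1/m)/dₒ, hence dₒ = f·(1 + 1/m).
dₒ = 109 × (1 + 1/1.841) = 109 × 1.54318 ≈ 168.207 mm.

168.21 mm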